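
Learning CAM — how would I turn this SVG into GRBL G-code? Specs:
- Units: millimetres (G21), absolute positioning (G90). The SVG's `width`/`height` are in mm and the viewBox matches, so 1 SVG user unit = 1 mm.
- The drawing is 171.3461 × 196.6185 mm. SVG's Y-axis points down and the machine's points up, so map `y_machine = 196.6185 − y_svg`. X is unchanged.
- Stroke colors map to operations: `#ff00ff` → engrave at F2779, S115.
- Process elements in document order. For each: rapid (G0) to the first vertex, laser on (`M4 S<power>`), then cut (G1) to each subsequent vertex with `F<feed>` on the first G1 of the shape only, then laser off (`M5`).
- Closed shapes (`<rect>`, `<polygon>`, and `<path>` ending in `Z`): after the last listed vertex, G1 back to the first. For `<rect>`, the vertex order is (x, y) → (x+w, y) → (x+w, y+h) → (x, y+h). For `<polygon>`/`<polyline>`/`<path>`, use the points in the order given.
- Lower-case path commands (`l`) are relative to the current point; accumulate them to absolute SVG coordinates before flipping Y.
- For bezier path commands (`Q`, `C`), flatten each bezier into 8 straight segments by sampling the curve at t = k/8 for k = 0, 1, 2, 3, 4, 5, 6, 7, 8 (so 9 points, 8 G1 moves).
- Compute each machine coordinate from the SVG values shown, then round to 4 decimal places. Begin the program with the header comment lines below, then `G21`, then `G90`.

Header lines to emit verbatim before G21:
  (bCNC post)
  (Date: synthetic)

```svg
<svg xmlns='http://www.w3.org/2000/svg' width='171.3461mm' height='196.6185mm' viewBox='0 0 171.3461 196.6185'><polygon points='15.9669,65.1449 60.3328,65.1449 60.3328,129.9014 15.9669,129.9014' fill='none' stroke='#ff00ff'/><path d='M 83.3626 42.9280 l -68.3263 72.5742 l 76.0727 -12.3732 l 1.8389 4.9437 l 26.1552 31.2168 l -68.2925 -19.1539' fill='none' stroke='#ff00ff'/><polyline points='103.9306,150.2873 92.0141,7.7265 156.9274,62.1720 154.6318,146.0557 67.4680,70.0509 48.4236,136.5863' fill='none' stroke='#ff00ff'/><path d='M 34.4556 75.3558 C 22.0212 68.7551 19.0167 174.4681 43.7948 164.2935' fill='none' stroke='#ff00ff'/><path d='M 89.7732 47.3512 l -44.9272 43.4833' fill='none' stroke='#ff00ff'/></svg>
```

(bCNC post)
(Date: synthetic)
G21
G90
G0 X15.9669 Y131.4736
M4 S115
G1 X60.3328 Y131.4736 F2779
G1 X60.3328 Y66.7171
G1 X15.9669 Y66.7171
G1 X15.9669 Y131.4736
M5
G0 X83.3626 Y153.6905
M4 S115
G1 X15.0363 Y81.1163 F2779
G1 X91.1090 Y93.4895
G1 X92.9479 Y88.5458
G1 X119.1031 Y57.3290
G1 X50.8106 Y76.4829
M5
G0 X103.9306 Y46.3312
M4 S115
G1 X92.0141 Y188.8920 F2779
G1 X156.9274 Y134.4465
G1 X154.6318 Y50.5628
G1 X67.4680 Y126.5676
G1 X48.4236 Y60.0322
M5
G0 X34.4556 Y121.2627
M4 S115
G1 X30.2706 Y118.9190 F2779
G1 X27.1847 Y108.7201
G1 X25.4130 Y93.3402
G1 X25.1705 Y75.4536
G1 X26.6724 Y57.7346
G1 X30.1337 Y42.8573
G1 X35.7695 Y33.4961
G1 X43.7948 Y32.3250
M5
G0 X89.7732 Y149.2673
M4 S115
G1 X44.8460 Y105.7840 F2779
M5

viewBox `0 0 171.3461 196.6185` with mm width/height → 1 unit = 1 mm. Flip: y_m = 196.6185 − y_svg.

**Shape 1** — `<polygon>` rectangle, stroke `#ff00ff` → engrave (S115, F2779). Machine vertices: (15.9669,131.4736) → (60.3328,131.4736) → (60.3328,66.7171) → (15.9669,66.7171) → (15.9669,131.4736). Closed: final G1 returns to the first vertex.

**Shape 2** — `<path>` open polyline, stroke `#ff00ff` → engrave (S115, F2779). Machine vertices: (83.3626,153.6905) → (15.0363,81.1163) → (91.1090,93.4895) → (92.9479,88.5458) → (119.1031,57.3290) → (50.8106,76.4829). Open path.

**Shape 3** — `<polyline>` open polyline, stroke `#ff00ff` → engrave (S115, F2779). Machine vertices: (103.9306,46.3312) → (92.0141,188.8920) → (156.9274,134.4465) → (154.6318,50.5628) → (67.4680,126.5676) → (48.4236,60.0322). Open path.

**Shape 4** — `<path>` cubic bezier, stroke `#ff00ff` → engrave (S115, F2779). Control points (SVG): P0=(34.4556,75.3558), P1=(22.0212,68.7551), P2=(19.0167,174.4681), P3=(43.7948,164.2935); sampled at t=k/8. Machine vertices: (34.4556,121.2627) → (30.2706,118.9190) → (27.1847,108.7201) → (25.4130,93.3402) → (25.1705,75.4536) → (26.6724,57.7346) → (30.1337,42.8573) → (35.7695,33.4961) → (43.7948,32.3250). Open path.

**Shape 5** — `<path>` line segment, stroke `#ff00ff` → engrave (S115, F2779). Machine vertices: (89.7732,149.2673) → (44.8460,105.7840). Open path.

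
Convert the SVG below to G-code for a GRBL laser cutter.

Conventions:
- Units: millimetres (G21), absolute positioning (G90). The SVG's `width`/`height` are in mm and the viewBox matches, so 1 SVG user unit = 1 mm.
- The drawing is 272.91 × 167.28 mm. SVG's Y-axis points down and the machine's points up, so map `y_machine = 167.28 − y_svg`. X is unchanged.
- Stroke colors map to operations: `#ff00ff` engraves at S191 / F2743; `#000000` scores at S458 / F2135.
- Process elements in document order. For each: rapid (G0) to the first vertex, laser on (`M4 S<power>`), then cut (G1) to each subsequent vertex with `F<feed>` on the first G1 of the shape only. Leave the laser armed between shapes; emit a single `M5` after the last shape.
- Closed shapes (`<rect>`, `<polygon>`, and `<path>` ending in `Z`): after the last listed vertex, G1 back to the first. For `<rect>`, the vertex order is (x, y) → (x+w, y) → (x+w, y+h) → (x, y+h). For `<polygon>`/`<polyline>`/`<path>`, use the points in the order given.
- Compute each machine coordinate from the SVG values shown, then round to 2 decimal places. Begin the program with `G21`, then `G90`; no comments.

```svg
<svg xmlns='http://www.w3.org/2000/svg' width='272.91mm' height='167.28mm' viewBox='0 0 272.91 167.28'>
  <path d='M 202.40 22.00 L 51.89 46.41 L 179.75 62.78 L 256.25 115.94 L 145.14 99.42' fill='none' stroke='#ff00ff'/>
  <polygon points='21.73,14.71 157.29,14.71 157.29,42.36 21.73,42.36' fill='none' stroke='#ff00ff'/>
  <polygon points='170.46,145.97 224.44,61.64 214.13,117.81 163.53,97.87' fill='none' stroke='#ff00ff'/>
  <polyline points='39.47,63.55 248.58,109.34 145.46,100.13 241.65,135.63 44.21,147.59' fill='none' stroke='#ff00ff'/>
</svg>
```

Since the viewBox matches the mm dimensions, user units are millimetres directly. The only transform is the Y-flip y_m = 167.28 − y_svg.

Shape 1 is a open polyline drawn with `<path>`. Its stroke #ff00ff means engrave at S191, F2743. After flipping Y the toolpath is (202.40,145.28) → (51.89,120.87) → (179.75,104.50) → (256.25,51.34) → (145.14,67.86).

Shape 2 is a rectangle drawn with `<polygon>`. Its stroke #ff00ff means engrave at S191, F2743. After flipping Y the toolpath is (21.73,152.57) → (157.29,152.57) → (157.29,124.92) → (21.73,124.92) → (21.73,152.57), returning to the start.

Shape 3 is a closed polygon drawn with `<polygon>`. Its stroke #ff00ff means engrave at S191, F2743. After flipping Y the toolpath is (170.46,21.31) → (224.44,105.64) → (214.13,49.47) → (163.53,69.41) → (170.46,21.31), returning to the start.

Shape 4 is a open polyline drawn with `<polyline>`. Its stroke #ff00ff means engrave at S191, F2743. After flipping Y the toolpath is (39.47,103.73) → (248.58,57.94) → (145.46,67.15) → (241.65,31.65) → (44.21,19.69).

G21
G90
G0 X202.40 Y145.28
M4 S191
G1 X51.89 Y120.87 F2743
G1 X179.75 Y104.50
G1 X256.25 Y51.34
G1 X145.14 Y67.86
G0 X21.73 Y152.57
M4 S191
G1 X157.29 Y152.57 F2743
G1 X157.29 Y124.92
G1 X21.73 Y124.92
G1 X21.73 Y152.57
G0 X170.46 Y21.31
M4 S191
G1 X224.44 Y105.64 F2743
G1 X214.13 Y49.47
G1 X163.53 Y69.41
G1 X170.46 Y21.31
G0 X39.47 Y103.73
M4 S191
G1 X248.58 Y57.94 F2743
G1 X145.46 Y67.15
G1 X241.65 Y31.65
G1 X44.21 Y19.69
M5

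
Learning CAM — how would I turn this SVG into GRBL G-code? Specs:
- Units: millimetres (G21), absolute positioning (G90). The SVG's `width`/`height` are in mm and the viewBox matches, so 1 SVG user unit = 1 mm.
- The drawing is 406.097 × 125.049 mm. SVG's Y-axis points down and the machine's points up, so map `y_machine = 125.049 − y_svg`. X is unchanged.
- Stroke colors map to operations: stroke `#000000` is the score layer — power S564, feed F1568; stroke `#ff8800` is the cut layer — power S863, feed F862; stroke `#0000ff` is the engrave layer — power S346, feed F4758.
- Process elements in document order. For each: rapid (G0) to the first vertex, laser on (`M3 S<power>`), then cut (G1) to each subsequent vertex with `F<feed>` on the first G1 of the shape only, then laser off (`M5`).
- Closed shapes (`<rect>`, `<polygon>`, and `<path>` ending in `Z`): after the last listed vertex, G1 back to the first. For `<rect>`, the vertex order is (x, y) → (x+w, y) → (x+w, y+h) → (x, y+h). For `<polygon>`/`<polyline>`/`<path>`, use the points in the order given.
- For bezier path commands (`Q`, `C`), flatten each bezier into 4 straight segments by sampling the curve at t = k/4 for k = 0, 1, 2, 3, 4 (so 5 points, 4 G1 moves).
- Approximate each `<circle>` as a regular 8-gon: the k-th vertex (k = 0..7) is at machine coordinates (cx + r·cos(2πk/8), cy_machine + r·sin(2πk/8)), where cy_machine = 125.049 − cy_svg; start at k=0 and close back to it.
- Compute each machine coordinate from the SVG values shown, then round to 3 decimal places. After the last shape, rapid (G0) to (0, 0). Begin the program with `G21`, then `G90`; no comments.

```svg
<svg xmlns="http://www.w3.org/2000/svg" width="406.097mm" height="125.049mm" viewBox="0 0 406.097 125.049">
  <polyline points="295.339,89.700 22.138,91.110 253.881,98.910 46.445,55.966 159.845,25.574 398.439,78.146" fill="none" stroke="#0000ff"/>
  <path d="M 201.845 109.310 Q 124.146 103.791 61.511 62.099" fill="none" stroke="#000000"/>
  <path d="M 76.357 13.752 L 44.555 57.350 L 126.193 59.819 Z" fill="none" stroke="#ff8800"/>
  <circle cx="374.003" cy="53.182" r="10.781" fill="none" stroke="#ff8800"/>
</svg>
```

1 u = 1 mm; y_m = 125.049 − y.

[1] `<polyline>` open polyline, #0000ff→engrave S346 F4758: (295.339,35.349) → (22.138,33.939) → (253.881,26.139) → (46.445,69.083) → (159.845,99.475) → (398.439,46.903)

[2] `<path>` quadratic bezier, #000000→score S564 F1568: (201.845,15.739) → (163.937,20.759) → (127.912,30.301) → (93.770,44.365) → (61.511,62.950)

[3] `<path>` closed polygon, #ff8800→cut S863 F862: (76.357,111.297) → (44.555,67.699) → (126.193,65.230) → (76.357,111.297) (closed)

[4] `<circle>` circle, #ff8800→cut S863 F862: (384.784,71.867) → (381.626,79.490) → (374.003,82.648) → (366.380,79.490) → (363.222,71.867) → (366.380,64.244) → (374.003,61.086) → (381.626,64.244) → (384.784,71.867) (closed)

G21
G90
G0 X295.339 Y35.349
M3 S346
G1 X22.138 Y33.939 F4758
G1 X253.881 Y26.139
G1 X46.445 Y69.083
G1 X159.845 Y99.475
G1 X398.439 Y46.903
M5
G0 X201.845 Y15.739
M3 S564
G1 X163.937 Y20.759 F1568
G1 X127.912 Y30.301
G1 X93.770 Y44.365
G1 X61.511 Y62.950
M5
G0 X76.357 Y111.297
M3 S863
G1 X44.555 Y67.699 F862
G1 X126.193 Y65.230
G1 X76.357 Y111.297
M5
G0 X384.784 Y71.867
M3 S863
G1 X381.626 Y79.490 F862
G1 X374.003 Y82.648
G1 X366.380 Y79.490
G1 X363.222 Y71.867
G1 X366.380 Y64.244
G1 X374.003 Y61.086
G1 X381.626 Y64.244
G1 X384.784 Y71.867
M5
G0 X0.000 Y0.000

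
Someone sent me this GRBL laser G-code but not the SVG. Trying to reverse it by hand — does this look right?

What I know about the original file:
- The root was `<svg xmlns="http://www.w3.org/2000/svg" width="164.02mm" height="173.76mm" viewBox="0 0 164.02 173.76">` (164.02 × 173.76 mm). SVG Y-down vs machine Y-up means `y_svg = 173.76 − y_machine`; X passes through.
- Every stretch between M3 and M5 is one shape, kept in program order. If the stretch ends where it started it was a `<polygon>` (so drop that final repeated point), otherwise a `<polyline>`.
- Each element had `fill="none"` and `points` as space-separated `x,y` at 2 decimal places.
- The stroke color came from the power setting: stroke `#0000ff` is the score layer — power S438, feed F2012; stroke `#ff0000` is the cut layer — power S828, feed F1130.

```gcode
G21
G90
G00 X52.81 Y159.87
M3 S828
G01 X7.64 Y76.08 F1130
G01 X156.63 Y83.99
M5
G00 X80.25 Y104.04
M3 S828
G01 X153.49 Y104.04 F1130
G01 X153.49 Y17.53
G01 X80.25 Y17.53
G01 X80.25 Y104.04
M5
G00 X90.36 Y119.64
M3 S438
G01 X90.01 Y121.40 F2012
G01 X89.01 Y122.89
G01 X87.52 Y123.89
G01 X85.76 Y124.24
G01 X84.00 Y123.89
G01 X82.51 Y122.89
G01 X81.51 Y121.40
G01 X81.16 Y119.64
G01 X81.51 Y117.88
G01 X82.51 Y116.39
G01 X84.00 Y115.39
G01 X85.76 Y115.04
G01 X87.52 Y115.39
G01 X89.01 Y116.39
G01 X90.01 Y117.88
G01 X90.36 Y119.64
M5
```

<svg xmlns="http://www.w3.org/2000/svg" width="164.02mm" height="173.76mm" viewBox="0 0 164.02 173.76">
  <polyline points="52.81,13.89 7.64,97.68 156.63,89.77" fill="none" stroke="#ff0000"/>
  <polygon points="80.25,69.72 153.49,69.72 153.49,156.23 80.25,156.23" fill="none" stroke="#ff0000"/>
  <polygon points="90.36,54.12 90.01,52.36 89.01,50.87 87.52,49.87 85.76,49.52 84.00,49.87 82.51,50.87 81.51,52.36 81.16,54.12 81.51,55.88 82.51,57.37 84.00,58.37 85.76,58.72 87.52,58.37 89.01,57.37 90.01,55.88" fill="none" stroke="#0000ff"/>
</svg>

Each laser-on run becomes one SVG element. Flip Y back into SVG space with y_svg = 173.76 − y_machine.

Run 1: power S828 maps to stroke `#ff0000` (cut). The run is open, so emit a `<polyline>` with points (Y-flipped): 52.81,13.89 7.64,97.68 156.63,89.77.

Run 2: the run's S828 means `#ff0000` (cut). The run returns to its start, so emit a `<polygon>` with points (Y-flipped): 80.25,69.72 153.49,69.72 153.49,156.23 80.25,156.23.

Run 3: the run's S438 means `#0000ff` (score). The run returns to its start, so emit a `<polygon>` with points (Y-flipped): 90.36,54.12 90.01,52.36 89.01,50.87 87.52,49.87 85.76,49.52 84.00,49.87 82.51,50.87 81.51,52.36 81.16,54.12 81.51,55.88 82.51,57.37 84.00,58.37 85.76,58.72 87.52,58.37 89.01,57.37 90.01,55.88.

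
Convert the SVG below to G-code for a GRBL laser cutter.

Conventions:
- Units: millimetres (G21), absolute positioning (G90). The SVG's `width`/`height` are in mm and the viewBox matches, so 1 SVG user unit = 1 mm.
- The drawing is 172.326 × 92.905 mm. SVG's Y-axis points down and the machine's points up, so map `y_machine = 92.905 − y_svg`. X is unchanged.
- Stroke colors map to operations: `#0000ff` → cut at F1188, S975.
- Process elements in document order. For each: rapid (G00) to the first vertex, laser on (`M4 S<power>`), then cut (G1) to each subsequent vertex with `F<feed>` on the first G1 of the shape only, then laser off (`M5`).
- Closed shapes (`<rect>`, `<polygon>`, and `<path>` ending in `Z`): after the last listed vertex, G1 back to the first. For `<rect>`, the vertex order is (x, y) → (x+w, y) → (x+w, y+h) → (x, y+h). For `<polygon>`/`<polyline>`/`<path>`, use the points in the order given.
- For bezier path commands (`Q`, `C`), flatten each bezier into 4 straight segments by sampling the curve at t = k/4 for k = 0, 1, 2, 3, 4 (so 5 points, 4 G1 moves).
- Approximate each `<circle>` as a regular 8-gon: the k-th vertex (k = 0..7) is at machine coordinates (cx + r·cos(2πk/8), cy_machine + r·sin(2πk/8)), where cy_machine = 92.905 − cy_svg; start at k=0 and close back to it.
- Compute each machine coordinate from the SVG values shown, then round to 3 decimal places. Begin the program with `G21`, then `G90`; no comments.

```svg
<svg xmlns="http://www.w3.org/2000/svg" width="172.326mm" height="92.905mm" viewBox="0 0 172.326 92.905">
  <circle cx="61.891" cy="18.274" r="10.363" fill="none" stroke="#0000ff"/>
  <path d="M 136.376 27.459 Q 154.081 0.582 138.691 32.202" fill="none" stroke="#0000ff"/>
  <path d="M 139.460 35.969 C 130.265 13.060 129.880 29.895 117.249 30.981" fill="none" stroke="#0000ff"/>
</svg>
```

1 u = 1 mm; y_m = 92.905 − y.

[1] `<circle>` circle, #0000ff→cut S975 F1188: (72.254,74.631) → (69.219,81.959) → (61.891,84.994) → (54.563,81.959) → (51.528,74.631) → (54.563,67.303) → (61.891,64.268) → (69.219,67.303) → (72.254,74.631) (closed)

[2] `<path>` quadratic bezier, #0000ff→cut S975 F1188: (136.376,65.446) → (143.160,75.228) → (145.807,77.699) → (144.318,72.857) → (138.691,60.703)

[3] `<path>` cubic bezier, #0000ff→cut S975 F1188: (139.460,56.936) → (133.887,67.533) → (129.643,68.428) → (124.755,64.824) → (117.249,61.924)

G21
G90
G00 X72.254 Y74.631
M4 S975
G1 X69.219 Y81.959 F1188
G1 X61.891 Y84.994
G1 X54.563 Y81.959
G1 X51.528 Y74.631
G1 X54.563 Y67.303
G1 X61.891 Y64.268
G1 X69.219 Y67.303
G1 X72.254 Y74.631
M5
G00 X136.376 Y65.446
M4 S975
G1 X143.160 Y75.228 F1188
G1 X145.807 Y77.699
G1 X144.318 Y72.857
G1 X138.691 Y60.703
M5
G00 X139.460 Y56.936
M4 S975
G1 X133.887 Y67.533 F1188
G1 X129.643 Y68.428
G1 X124.755 Y64.824
G1 X117.249 Y61.924
M5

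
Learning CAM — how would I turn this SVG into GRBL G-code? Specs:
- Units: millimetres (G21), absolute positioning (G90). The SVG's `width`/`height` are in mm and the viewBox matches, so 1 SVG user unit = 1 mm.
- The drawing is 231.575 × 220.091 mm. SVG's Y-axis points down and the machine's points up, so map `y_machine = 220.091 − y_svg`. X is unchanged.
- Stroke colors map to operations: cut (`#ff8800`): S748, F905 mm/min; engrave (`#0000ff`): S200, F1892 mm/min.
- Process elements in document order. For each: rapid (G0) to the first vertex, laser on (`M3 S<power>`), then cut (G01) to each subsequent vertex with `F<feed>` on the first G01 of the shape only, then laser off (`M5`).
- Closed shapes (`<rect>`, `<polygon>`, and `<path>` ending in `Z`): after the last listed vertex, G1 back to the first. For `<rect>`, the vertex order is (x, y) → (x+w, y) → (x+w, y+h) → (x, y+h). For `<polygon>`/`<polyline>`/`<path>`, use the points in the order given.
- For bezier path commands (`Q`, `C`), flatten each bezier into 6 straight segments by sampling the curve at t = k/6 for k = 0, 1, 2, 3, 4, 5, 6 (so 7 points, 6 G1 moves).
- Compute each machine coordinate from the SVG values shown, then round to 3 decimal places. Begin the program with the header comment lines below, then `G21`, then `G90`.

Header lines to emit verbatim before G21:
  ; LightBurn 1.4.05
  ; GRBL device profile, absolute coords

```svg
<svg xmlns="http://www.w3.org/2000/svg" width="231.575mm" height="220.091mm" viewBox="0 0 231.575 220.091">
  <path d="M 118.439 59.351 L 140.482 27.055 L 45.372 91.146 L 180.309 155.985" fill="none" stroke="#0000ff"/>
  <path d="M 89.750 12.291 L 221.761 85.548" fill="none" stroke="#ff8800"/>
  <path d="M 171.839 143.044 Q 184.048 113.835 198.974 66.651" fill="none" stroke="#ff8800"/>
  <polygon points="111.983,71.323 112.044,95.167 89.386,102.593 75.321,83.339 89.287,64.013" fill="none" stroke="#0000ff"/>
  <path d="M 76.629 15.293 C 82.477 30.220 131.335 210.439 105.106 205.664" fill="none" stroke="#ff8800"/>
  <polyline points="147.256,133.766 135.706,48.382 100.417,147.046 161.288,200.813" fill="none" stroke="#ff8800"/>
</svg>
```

; LightBurn 1.4.05
; GRBL device profile, absolute coords
G21
G90
G0 X118.439 Y160.740
M3 S200
G01 X140.482 Y193.036 F1892
G01 X45.372 Y128.945
G01 X180.309 Y64.106
M5
G0 X89.750 Y207.800
M3 S748
G01 X221.761 Y134.543 F905
M5
G0 X171.839 Y77.047
M3 S748
G01 X175.984 Y87.283 F905
G01 X180.280 Y98.517
G01 X184.727 Y110.750
G01 X189.325 Y123.981
G01 X194.074 Y138.211
G01 X198.974 Y153.440
M5
G0 X111.983 Y148.768
M3 S200
G01 X112.044 Y124.924 F1892
G01 X89.386 Y117.498
G01 X75.321 Y136.752
G01 X89.287 Y156.078
G01 X111.983 Y148.768
M5
G0 X76.629 Y204.798
M3 S748
G01 X82.590 Y185.182 F905
G01 X92.440 Y147.747
G01 X102.896 Y102.224
G01 X110.680 Y58.343
G01 X112.510 Y25.834
G01 X105.106 Y14.427
M5
G0 X147.256 Y86.325
M3 S748
G01 X135.706 Y171.709 F905
G01 X100.417 Y73.045
G01 X161.288 Y19.278
M5

Since the viewBox matches the mm dimensions, user units are millimetres directly. The only transform is the Y-flip y_m = 220.091 − y_svg.

Shape 1 is a open polyline drawn with `<path>`. Its stroke #0000ff means engrave at S200, F1892. After flipping Y the toolpath is (118.439,160.740) → (140.482,193.036) → (45.372,128.945) → (180.309,64.106).

Shape 2 is a line segment drawn with `<path>`. Its stroke #ff8800 means cut at S748, F905. After flipping Y the toolpath is (89.750,207.800) → (221.761,134.543).

Shape 3 is a quadratic bezier drawn with `<path>`. Its stroke #ff8800 means cut at S748, F905. After flipping Y the toolpath is (171.839,77.047) → (175.984,87.283) → (180.280,98.517) → (184.727,110.750) → (189.325,123.981) → (194.074,138.211) → (198.974,153.440).

Shape 4 is a regular polygon drawn with `<polygon>`. Its stroke #0000ff means engrave at S200, F1892. After flipping Y the toolpath is (111.983,148.768) → (112.044,124.924) → (89.386,117.498) → (75.321,136.752) → (89.287,156.078) → (111.983,148.768), returning to the start.

Shape 5 is a cubic bezier drawn with `<path>`. Its stroke #ff8800 means cut at S748, F905. After flipping Y the toolpath is (76.629,204.798) → (82.590,185.182) → (92.440,147.747) → (102.896,102.224) → (110.680,58.343) → (112.510,25.834) → (105.106,14.427).

Shape 6 is a open polyline drawn with `<polyline>`. Its stroke #ff8800 means cut at S748, F905. After flipping Y the toolpath is (147.256,86.325) → (135.706,171.709) → (100.417,73.045) → (161.288,19.278).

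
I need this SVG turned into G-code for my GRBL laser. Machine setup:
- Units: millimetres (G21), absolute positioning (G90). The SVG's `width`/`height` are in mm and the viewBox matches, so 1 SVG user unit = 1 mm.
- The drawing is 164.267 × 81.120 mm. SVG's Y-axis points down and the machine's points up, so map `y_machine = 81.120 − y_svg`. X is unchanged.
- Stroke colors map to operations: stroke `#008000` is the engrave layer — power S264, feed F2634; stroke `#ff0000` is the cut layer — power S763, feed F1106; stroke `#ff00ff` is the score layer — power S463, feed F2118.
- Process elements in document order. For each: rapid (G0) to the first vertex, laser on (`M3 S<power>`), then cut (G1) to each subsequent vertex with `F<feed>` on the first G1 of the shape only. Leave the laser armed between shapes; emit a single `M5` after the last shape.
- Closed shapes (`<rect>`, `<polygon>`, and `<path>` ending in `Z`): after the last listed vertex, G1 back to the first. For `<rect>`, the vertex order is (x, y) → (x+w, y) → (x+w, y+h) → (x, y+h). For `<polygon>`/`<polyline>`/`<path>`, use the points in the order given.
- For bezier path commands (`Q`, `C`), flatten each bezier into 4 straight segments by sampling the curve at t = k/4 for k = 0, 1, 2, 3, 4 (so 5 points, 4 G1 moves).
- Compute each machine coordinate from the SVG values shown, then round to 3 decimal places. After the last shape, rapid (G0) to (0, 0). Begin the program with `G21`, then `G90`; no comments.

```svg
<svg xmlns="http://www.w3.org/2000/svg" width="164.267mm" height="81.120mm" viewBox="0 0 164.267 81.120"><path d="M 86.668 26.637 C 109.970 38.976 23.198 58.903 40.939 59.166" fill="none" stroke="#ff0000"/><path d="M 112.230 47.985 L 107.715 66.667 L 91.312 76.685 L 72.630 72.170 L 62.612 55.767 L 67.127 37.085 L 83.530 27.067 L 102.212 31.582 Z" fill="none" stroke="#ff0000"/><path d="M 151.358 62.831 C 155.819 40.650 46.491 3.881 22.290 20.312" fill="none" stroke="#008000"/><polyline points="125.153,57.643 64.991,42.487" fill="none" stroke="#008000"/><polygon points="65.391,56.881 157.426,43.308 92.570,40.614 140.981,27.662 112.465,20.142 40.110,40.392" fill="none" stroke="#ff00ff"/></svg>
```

1 u = 1 mm; y_m = 81.120 − y.

[1] `<path>` cubic bezier, #ff0000→cut S763 F1106: (86.668,54.483) → (86.859,44.232) → (65.889,33.690) → (43.877,25.412) → (40.939,21.954)

[2] `<path>` regular polygon, #ff0000→cut S763 F1106: (112.230,33.135) → (107.715,14.453) → (91.312,4.435) → (72.630,8.950) → (62.612,25.353) → (67.127,44.035) → (83.530,54.053) → (102.212,49.538) → (112.230,33.135) (closed)

[3] `<path>` cubic bezier, #008000→engrave S264 F2634: (151.358,18.289) → (136.476,36.601) → (97.572,54.028) → (53.294,64.215) → (22.290,60.808)

[4] `<polyline>` line segment, #008000→engrave S264 F2634: (125.153,23.477) → (64.991,38.633)

[5] `<polygon>` closed polygon, #ff00ff→score S463 F2118: (65.391,24.239) → (157.426,37.812) → (92.570,40.506) → (140.981,53.458) → (112.465,60.978) → (40.110,40.728) → (65.391,24.239) (closed)

G21
G90
G0 X86.668 Y54.483
M3 S763
G1 X86.859 Y44.232 F1106
G1 X65.889 Y33.690
G1 X43.877 Y25.412
G1 X40.939 Y21.954
G0 X112.230 Y33.135
M3 S763
G1 X107.715 Y14.453 F1106
G1 X91.312 Y4.435
G1 X72.630 Y8.950
G1 X62.612 Y25.353
G1 X67.127 Y44.035
G1 X83.530 Y54.053
G1 X102.212 Y49.538
G1 X112.230 Y33.135
G0 X151.358 Y18.289
M3 S264
G1 X136.476 Y36.601 F2634
G1 X97.572 Y54.028
G1 X53.294 Y64.215
G1 X22.290 Y60.808
G0 X125.153 Y23.477
M3 S264
G1 X64.991 Y38.633 F2634
G0 X65.391 Y24.239
M3 S463
G1 X157.426 Y37.812 F2118
G1 X92.570 Y40.506
G1 X140.981 Y53.458
G1 X112.465 Y60.978
G1 X40.110 Y40.728
G1 X65.391 Y24.239
M5
G0 X0.000 Y0.000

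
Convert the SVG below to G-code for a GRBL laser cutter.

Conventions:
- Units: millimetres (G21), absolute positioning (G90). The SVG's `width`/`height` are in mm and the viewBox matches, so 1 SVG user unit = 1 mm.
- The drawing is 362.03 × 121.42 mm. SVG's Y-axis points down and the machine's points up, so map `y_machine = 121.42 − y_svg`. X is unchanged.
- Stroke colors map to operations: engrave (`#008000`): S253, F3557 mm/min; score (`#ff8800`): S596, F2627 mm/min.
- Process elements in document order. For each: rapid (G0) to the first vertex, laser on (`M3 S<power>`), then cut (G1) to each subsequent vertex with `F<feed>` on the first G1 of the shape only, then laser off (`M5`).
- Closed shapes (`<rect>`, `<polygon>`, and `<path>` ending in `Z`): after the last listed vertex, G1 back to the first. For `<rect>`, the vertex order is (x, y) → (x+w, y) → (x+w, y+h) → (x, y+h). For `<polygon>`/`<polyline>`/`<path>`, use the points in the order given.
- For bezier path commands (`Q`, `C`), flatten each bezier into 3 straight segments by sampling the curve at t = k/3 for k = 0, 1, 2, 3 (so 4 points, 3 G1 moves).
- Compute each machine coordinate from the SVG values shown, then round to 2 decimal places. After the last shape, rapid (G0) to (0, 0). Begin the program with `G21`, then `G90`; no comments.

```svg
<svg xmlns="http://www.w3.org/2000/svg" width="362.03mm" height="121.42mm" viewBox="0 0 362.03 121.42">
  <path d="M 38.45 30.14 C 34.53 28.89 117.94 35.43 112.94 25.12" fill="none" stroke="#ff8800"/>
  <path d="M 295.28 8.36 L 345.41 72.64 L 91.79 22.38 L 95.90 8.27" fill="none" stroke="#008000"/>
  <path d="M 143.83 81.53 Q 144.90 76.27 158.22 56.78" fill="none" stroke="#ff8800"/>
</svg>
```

Since the viewBox matches the mm dimensions, user units are millimetres directly. The only transform is the Y-flip y_m = 121.42 − y_svg.

Shape 1 is a cubic bezier drawn with `<path>`. Its stroke #ff8800 means score at S596, F2627. After flipping Y the toolpath is (38.45,91.28) → (57.13,90.85) → (94.98,90.69) → (112.94,96.30).

Shape 2 is a open polyline drawn with `<path>`. Its stroke #008000 means engrave at S253, F3557. After flipping Y the toolpath is (295.28,113.06) → (345.41,48.78) → (91.79,99.04) → (95.90,113.15).

Shape 3 is a quadratic bezier drawn with `<path>`. Its stroke #ff8800 means score at S596, F2627. After flipping Y the toolpath is (143.83,39.89) → (145.90,44.98) → (150.70,53.23) → (158.22,64.64).

G21
G90
G0 X38.45 Y91.28
M3 S596
G1 X57.13 Y90.85 F2627
G1 X94.98 Y90.69
G1 X112.94 Y96.30
M5
G0 X295.28 Y113.06
M3 S253
G1 X345.41 Y48.78 F3557
G1 X91.79 Y99.04
G1 X95.90 Y113.15
M5
G0 X143.83 Y39.89
M3 S596
G1 X145.90 Y44.98 F2627
G1 X150.70 Y53.23
G1 X158.22 Y64.64
M5
G0 X0.00 Y0.00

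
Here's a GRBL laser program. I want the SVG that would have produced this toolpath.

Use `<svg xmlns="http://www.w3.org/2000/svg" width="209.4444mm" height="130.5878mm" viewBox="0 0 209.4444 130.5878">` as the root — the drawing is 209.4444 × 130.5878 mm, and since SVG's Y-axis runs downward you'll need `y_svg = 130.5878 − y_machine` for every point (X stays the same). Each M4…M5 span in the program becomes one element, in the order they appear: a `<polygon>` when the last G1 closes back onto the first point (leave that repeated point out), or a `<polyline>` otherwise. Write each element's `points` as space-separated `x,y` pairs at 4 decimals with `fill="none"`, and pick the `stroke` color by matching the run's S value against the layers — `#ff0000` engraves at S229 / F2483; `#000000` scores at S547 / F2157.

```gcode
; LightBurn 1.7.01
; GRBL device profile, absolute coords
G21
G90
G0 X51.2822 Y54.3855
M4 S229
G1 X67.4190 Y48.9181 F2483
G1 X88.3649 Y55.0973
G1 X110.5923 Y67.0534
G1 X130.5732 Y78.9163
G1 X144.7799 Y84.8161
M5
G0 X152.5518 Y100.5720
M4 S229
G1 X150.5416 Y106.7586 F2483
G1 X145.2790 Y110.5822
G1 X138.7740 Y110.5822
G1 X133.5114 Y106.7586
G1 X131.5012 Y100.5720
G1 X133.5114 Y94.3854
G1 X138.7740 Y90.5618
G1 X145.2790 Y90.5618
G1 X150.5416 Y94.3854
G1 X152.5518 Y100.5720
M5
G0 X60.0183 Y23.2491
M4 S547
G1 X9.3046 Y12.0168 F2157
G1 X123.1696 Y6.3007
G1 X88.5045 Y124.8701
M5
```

Each laser-on run becomes one SVG element. Flip Y back into SVG space with y_svg = 130.5878 − y_machine.

Run 1: power S229 maps to stroke `#ff0000` (engrave). The run is open, so emit a `<polyline>` with points (Y-flipped): 51.2822,76.2023 67.4190,81.6697 88.3649,75.4905 110.5923,63.5344 130.5732,51.6715 144.7799,45.7717.

Run 2: the run's S229 means `#ff0000` (engrave). The run returns to its start, so emit a `<polygon>` with points (Y-flipped): 152.5518,30.0158 150.5416,23.8292 145.2790,20.0056 138.7740,20.0056 133.5114,23.8292 131.5012,30.0158 133.5114,36.2024 138.7740,40.0260 145.2790,40.0260 150.5416,36.2024.

Run 3: S547 ⇒ score layer `#000000`. The run is open, so emit a `<polyline>` with points (Y-flipped): 60.0183,107.3387 9.3046,118.5710 123.1696,124.2871 88.5045,5.7177.

<svg xmlns="http://www.w3.org/2000/svg" width="209.4444mm" height="130.5878mm" viewBox="0 0 209.4444 130.5878">
  <polyline points="51.2822,76.2023 67.4190,81.6697 88.3649,75.4905 110.5923,63.5344 130.5732,51.6715 144.7799,45.7717" fill="none" stroke="#ff0000"/>
  <polygon points="152.5518,30.0158 150.5416,23.8292 145.2790,20.0056 138.7740,20.0056 133.5114,23.8292 131.5012,30.0158 133.5114,36.2024 138.7740,40.0260 145.2790,40.0260 150.5416,36.2024" fill="none" stroke="#ff0000"/>
  <polyline points="60.0183,107.3387 9.3046,118.5710 123.1696,124.2871 88.5045,5.7177" fill="none" stroke="#000000"/>
</svg>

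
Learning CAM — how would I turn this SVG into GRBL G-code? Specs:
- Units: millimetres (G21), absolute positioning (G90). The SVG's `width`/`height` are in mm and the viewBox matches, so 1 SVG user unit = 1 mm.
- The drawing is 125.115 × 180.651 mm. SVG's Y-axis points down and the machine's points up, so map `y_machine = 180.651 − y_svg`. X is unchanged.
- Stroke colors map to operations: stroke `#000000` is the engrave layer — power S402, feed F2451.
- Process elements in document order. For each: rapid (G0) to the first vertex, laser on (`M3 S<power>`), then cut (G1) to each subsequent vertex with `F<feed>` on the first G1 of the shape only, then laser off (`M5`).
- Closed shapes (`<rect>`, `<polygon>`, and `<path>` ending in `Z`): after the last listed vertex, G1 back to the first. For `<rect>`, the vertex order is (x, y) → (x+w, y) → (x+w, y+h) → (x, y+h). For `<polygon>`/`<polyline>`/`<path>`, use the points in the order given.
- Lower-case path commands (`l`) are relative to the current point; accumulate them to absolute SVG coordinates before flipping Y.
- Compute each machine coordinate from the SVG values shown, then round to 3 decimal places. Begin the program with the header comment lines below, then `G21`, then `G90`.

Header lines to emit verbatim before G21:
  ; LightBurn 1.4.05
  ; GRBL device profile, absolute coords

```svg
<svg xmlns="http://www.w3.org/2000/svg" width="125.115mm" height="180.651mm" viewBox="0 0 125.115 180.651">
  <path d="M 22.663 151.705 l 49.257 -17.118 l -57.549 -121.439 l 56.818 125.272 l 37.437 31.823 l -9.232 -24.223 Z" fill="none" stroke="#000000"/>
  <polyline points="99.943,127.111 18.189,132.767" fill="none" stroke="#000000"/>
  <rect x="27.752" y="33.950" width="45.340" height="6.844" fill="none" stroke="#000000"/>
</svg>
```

1 u = 1 mm; y_m = 180.651 − y.

[1] `<path>` closed polygon, #000000→engrave S402 F2451: (22.663,28.946) → (71.920,46.064) → (14.371,167.503) → (71.189,42.231) → (108.626,10.408) → (99.394,34.631) → (22.663,28.946) (closed)

[2] `<polyline>` line segment, #000000→engrave S402 F2451: (99.943,53.540) → (18.189,47.884)

[3] `<rect>` rectangle, #000000→engrave S402 F2451: (27.752,146.701) → (73.092,146.701) → (73.092,139.857) → (27.752,139.857) → (27.752,146.701) (closed)

; LightBurn 1.4.05
; GRBL device profile, absolute coords
G21
G90
G0 X22.663 Y28.946
M3 S402
G1 X71.920 Y46.064 F2451
G1 X14.371 Y167.503
G1 X71.189 Y42.231
G1 X108.626 Y10.408
G1 X99.394 Y34.631
G1 X22.663 Y28.946
M5
G0 X99.943 Y53.540
M3 S402
G1 X18.189 Y47.884 F2451
M5
G0 X27.752 Y146.701
M3 S402
G1 X73.092 Y146.701 F2451
G1 X73.092 Y139.857
G1 X27.752 Y139.857
G1 X27.752 Y146.701
M5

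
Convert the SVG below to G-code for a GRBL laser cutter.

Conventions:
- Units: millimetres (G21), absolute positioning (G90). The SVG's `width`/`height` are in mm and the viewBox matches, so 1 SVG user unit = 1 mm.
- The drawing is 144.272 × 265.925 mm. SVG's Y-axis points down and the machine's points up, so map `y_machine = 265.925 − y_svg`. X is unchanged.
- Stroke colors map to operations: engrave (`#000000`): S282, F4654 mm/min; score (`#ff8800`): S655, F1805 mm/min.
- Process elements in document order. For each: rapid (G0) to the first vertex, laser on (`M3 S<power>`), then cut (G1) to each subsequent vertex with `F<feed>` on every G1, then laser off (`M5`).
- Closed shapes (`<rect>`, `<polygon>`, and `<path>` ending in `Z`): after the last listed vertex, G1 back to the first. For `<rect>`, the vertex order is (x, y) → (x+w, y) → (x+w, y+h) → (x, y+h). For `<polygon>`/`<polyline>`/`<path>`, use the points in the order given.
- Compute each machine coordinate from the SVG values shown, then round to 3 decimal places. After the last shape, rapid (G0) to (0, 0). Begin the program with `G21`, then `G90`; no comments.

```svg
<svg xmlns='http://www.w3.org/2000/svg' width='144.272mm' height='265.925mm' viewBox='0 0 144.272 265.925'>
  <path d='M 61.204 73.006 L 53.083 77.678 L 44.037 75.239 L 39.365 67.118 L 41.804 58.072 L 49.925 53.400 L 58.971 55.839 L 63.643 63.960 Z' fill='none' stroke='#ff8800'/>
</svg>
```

Since the viewBox matches the mm dimensions, user units are millimetres directly. The only transform is the Y-flip y_m = 265.925 − y_svg.

Shape 1 is a regular polygon drawn with `<path>`. Its stroke #ff8800 means score at S655, F1805. After flipping Y the toolpath is (61.204,192.919) → (53.083,188.247) → (44.037,190.686) → (39.365,198.807) → (41.804,207.853) → (49.925,212.525) → (58.971,210.086) → (63.643,201.965) → (61.204,192.919), returning to the start.

G21
G90
G0 X61.204 Y192.919
M3 S655
G1 X53.083 Y188.247 F1805
G1 X44.037 Y190.686 F1805
G1 X39.365 Y198.807 F1805
G1 X41.804 Y207.853 F1805
G1 X49.925 Y212.525 F1805
G1 X58.971 Y210.086 F1805
G1 X63.643 Y201.965 F1805
G1 X61.204 Y192.919 F1805
M5
G0 X0.000 Y0.000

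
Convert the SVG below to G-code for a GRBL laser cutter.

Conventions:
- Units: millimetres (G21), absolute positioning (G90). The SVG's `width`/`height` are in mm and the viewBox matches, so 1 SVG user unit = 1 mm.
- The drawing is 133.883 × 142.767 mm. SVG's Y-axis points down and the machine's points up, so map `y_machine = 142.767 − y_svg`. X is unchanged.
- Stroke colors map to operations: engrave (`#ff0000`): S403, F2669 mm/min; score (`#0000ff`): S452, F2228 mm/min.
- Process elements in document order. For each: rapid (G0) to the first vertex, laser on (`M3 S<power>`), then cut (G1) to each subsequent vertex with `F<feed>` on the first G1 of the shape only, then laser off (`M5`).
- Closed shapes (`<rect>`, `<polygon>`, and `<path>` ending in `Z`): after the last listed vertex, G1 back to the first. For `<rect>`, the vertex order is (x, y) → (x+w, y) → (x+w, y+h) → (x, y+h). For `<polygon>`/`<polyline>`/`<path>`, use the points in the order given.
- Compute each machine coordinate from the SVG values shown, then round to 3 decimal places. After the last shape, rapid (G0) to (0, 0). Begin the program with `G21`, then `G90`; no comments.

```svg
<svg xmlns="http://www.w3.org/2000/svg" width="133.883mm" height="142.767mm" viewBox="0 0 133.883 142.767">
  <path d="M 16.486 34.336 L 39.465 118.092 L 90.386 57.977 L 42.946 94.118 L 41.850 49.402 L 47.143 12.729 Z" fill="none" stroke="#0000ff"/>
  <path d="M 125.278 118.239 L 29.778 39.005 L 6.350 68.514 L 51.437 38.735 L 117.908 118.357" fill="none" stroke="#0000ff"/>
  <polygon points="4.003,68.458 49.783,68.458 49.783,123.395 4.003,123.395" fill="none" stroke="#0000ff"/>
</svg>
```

G21
G90
G0 X16.486 Y108.431
M3 S452
G1 X39.465 Y24.675 F2228
G1 X90.386 Y84.790
G1 X42.946 Y48.649
G1 X41.850 Y93.365
G1 X47.143 Y130.038
G1 X16.486 Y108.431
M5
G0 X125.278 Y24.528
M3 S452
G1 X29.778 Y103.762 F2228
G1 X6.350 Y74.253
G1 X51.437 Y104.032
G1 X117.908 Y24.410
M5
G0 X4.003 Y74.309
M3 S452
G1 X49.783 Y74.309 F2228
G1 X49.783 Y19.372
G1 X4.003 Y19.372
G1 X4.003 Y74.309
M5
G0 X0.000 Y0.000

Since the viewBox matches the mm dimensions, user units are millimetres directly. The only transform is the Y-flip y_m = 142.767 − y_svg.

Shape 1 is a closed polygon drawn with `<path>`. Its stroke #0000ff means score at S452, F2228. After flipping Y the toolpath is (16.486,108.431) → (39.465,24.675) → (90.386,84.790) → (42.946,48.649) → (41.850,93.365) → (47.143,130.038) → (16.486,108.431), returning to the start.

Shape 2 is a open polyline drawn with `<path>`. Its stroke #0000ff means score at S452, F2228. After flipping Y the toolpath is (125.278,24.528) → (29.778,103.762) → (6.350,74.253) → (51.437,104.032) → (117.908,24.410).

Shape 3 is a rectangle drawn with `<polygon>`. Its stroke #0000ff means score at S452, F2228. After flipping Y the toolpath is (4.003,74.309) → (49.783,74.309) → (49.783,19.372) → (4.003,19.372) → (4.003,74.309), returning to the start.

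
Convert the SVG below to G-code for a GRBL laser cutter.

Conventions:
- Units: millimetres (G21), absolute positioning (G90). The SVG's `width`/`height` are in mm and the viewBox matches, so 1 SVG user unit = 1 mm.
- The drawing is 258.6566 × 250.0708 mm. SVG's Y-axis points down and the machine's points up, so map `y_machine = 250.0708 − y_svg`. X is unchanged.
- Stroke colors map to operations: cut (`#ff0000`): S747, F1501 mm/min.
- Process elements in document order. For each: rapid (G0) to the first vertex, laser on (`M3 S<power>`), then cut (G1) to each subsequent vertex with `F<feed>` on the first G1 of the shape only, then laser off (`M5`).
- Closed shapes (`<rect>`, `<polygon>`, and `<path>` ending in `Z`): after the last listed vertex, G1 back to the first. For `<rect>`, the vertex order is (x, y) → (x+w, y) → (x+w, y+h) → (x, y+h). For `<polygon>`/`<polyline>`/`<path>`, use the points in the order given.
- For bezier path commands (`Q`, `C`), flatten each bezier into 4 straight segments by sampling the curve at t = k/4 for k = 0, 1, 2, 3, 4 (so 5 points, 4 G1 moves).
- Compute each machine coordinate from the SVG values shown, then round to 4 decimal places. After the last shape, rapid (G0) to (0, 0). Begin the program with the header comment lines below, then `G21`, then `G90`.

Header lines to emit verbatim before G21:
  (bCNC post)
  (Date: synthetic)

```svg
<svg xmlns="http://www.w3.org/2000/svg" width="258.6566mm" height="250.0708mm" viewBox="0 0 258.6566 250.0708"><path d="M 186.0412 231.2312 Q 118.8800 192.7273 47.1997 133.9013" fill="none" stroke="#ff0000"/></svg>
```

1 u = 1 mm; y_m = 250.0708 − y.

[1] `<path>` quadratic bezier, #ff0000→cut S747 F1501: (186.0412,18.8396) → (152.1782,39.3617) → (117.7502,62.4240) → (82.7574,88.0266) → (47.1997,116.1695)

(bCNC post)
(Date: synthetic)
G21
G90
G0 X186.0412 Y18.8396
M3 S747
G1 X152.1782 Y39.3617 F1501
G1 X117.7502 Y62.4240
G1 X82.7574 Y88.0266
G1 X47.1997 Y116.1695
M5
G0 X0.0000 Y0.0000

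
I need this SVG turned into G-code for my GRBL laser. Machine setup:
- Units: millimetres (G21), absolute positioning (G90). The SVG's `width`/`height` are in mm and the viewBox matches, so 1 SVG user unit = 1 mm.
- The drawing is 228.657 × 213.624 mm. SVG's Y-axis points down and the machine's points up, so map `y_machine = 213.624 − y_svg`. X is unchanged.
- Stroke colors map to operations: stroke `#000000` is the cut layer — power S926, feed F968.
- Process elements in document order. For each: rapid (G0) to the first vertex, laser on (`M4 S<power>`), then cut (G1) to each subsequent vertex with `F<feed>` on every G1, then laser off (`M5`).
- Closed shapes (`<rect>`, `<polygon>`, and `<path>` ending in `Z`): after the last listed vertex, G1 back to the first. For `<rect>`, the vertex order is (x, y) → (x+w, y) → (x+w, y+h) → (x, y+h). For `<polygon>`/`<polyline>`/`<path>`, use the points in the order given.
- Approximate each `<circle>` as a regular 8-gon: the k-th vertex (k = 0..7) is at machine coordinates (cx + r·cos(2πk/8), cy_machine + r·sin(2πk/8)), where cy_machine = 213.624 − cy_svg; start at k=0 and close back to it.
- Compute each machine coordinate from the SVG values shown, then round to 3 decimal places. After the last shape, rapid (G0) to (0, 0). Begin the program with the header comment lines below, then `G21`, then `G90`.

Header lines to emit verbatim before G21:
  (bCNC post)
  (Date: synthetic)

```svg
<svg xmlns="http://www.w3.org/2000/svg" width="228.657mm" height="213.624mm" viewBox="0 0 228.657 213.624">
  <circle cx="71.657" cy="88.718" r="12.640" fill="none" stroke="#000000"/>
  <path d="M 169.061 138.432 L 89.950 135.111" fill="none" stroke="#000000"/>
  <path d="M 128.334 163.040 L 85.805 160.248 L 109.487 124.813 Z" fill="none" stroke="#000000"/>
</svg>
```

(bCNC post)
(Date: synthetic)
G21
G90
G0 X84.297 Y124.906
M4 S926
G1 X80.595 Y133.844 F968
G1 X71.657 Y137.546 F968
G1 X62.719 Y133.844 F968
G1 X59.017 Y124.906 F968
G1 X62.719 Y115.968 F968
G1 X71.657 Y112.266 F968
G1 X80.595 Y115.968 F968
G1 X84.297 Y124.906 F968
M5
G0 X169.061 Y75.192
M4 S926
G1 X89.950 Y78.513 F968
M5
G0 X128.334 Y50.584
M4 S926
G1 X85.805 Y53.376 F968
G1 X109.487 Y88.811 F968
G1 X128.334 Y50.584 F968
M5
G0 X0.000 Y0.000

viewBox `0 0 228.657 213.624` with mm width/height → 1 unit = 1 mm. Flip: y_m = 213.624 − y_svg.

**Shape 1** — `<circle>` circle, stroke `#000000` → cut (S926, F968). Machine vertices: (84.297,124.906) → (80.595,133.844) → (71.657,137.546) → (62.719,133.844) → (59.017,124.906) → (62.719,115.968) → (71.657,112.266) → (80.595,115.968) → (84.297,124.906). Closed: final G1 returns to the first vertex.

**Shape 2** — `<path>` line segment, stroke `#000000` → cut (S926, F968). Machine vertices: (169.061,75.192) → (89.950,78.513). Open path.

**Shape 3** — `<path>` regular polygon, stroke `#000000` → cut (S926, F968). Machine vertices: (128.334,50.584) → (85.805,53.376) → (109.487,88.811) → (128.334,50.584). Closed: final G1 returns to the first vertex.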